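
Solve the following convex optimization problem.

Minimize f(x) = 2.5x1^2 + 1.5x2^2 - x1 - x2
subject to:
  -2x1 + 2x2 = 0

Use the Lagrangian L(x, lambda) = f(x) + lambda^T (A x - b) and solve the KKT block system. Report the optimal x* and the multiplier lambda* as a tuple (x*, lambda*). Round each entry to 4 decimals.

Form the Lagrangian:
  L(x, lambda) = (1/2) x^T Q x + c^T x + lambda^T (A x - b)
Stationarity (grad_x L = 0): Q x + c + A^T lambda = 0.
Primal feasibility: A x = b.

This gives the KKT block system:
  [ Q   A^T ] [ x     ]   [-c ]
  [ A    0  ] [ lambda ] = [ b ]

Solving the linear system:
  x*      = (0.25, 0.25)
  lambda* = (0.125)
  f(x*)   = -0.25

x* = (0.25, 0.25), lambda* = (0.125)


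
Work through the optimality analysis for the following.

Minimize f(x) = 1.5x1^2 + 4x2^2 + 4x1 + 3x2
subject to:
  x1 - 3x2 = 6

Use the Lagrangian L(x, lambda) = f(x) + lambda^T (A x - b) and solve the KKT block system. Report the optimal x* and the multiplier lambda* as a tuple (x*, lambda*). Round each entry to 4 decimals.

Form the Lagrangian:
  L(x, lambda) = (1/2) x^T Q x + c^T x + lambda^T (A x - b)
Stationarity (grad_x L = 0): Q x + c + A^T lambda = 0.
Primal feasibility: A x = b.

This gives the KKT block system:
  [ Q   A^T ] [ x     ]   [-c ]
  [ A    0  ] [ lambda ] = [ b ]

Solving the linear system:
  x*      = (0.0857, -1.9714)
  lambda* = (-4.2571)
  f(x*)   = 9.9857

x* = (0.0857, -1.9714), lambda* = (-4.2571)


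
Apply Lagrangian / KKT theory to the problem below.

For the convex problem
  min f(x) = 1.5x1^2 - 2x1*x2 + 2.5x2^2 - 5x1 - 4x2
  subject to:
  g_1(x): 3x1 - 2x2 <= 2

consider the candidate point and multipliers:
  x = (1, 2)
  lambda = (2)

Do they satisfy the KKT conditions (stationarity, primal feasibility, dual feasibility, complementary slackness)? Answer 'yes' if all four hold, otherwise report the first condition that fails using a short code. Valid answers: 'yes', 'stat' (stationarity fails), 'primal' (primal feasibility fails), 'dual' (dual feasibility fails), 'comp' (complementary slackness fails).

Gradient of f: grad f(x) = Q x + c = (-6, 4)
Constraint values g_i(x) = a_i^T x - b_i:
  g_1((1, 2)) = -3
Stationarity residual: grad f(x) + sum_i lambda_i a_i = (0, 0)
  -> stationarity OK
Primal feasibility (all g_i <= 0): OK
Dual feasibility (all lambda_i >= 0): OK
Complementary slackness (lambda_i * g_i(x) = 0 for all i): FAILS

Verdict: the first failing condition is complementary_slackness -> comp.

comp


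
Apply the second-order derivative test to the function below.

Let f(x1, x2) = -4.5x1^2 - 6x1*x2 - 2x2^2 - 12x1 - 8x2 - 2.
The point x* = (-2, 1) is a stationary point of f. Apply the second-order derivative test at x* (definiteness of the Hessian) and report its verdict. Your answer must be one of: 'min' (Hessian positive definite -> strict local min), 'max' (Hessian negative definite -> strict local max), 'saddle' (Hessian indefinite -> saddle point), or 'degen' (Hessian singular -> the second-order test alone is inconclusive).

Compute the Hessian H = grad^2 f:
  H = [[-9, -6], [-6, -4]]
Verify stationarity: grad f(x*) = H x* + g = (0, 0).
Eigenvalues of H: -13, 0.
H has a zero eigenvalue (singular; negative semidefinite but not definite), so H is neither positive definite, negative definite, nor indefinite. The second-order test alone is inconclusive -> degen.
(Indeed, f is constant along the null direction of H through x*, so x* is not a strict local extremum.)

degen


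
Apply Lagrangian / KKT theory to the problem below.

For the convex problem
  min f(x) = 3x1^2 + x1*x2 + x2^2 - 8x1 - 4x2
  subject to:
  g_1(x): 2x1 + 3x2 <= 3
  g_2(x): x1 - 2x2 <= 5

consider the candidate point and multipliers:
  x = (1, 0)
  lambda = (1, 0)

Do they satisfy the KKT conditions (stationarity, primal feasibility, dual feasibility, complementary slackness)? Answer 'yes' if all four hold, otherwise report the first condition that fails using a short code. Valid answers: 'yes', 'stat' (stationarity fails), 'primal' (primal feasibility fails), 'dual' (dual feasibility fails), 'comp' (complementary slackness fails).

Gradient of f: grad f(x) = Q x + c = (-2, -3)
Constraint values g_i(x) = a_i^T x - b_i:
  g_1((1, 0)) = -1
  g_2((1, 0)) = -4
Stationarity residual: grad f(x) + sum_i lambda_i a_i = (0, 0)
  -> stationarity OK
Primal feasibility (all g_i <= 0): OK
Dual feasibility (all lambda_i >= 0): OK
Complementary slackness (lambda_i * g_i(x) = 0 for all i): FAILS

Verdict: the first failing condition is complementary_slackness -> comp.

comp


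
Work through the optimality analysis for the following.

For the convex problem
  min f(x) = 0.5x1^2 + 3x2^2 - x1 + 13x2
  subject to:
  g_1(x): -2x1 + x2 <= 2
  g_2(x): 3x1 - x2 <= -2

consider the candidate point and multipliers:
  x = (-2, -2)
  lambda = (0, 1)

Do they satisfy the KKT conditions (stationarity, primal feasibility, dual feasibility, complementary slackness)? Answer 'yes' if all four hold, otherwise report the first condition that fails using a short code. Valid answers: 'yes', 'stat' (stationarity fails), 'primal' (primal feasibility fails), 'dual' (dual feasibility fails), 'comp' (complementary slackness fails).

Gradient of f: grad f(x) = Q x + c = (-3, 1)
Constraint values g_i(x) = a_i^T x - b_i:
  g_1((-2, -2)) = 0
  g_2((-2, -2)) = -2
Stationarity residual: grad f(x) + sum_i lambda_i a_i = (0, 0)
  -> stationarity OK
Primal feasibility (all g_i <= 0): OK
Dual feasibility (all lambda_i >= 0): OK
Complementary slackness (lambda_i * g_i(x) = 0 for all i): FAILS

Verdict: the first failing condition is complementary_slackness -> comp.

comp


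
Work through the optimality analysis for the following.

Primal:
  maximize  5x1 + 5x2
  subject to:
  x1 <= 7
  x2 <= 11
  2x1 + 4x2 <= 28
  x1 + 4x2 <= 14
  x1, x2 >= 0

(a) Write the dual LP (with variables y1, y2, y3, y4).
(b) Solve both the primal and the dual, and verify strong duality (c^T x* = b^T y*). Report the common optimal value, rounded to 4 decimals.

The standard primal-dual pair for 'max c^T x s.t. A x <= b, x >= 0' is:
  Dual:  min b^T y  s.t.  A^T y >= c,  y >= 0.

So the dual LP is:
  minimize  7y1 + 11y2 + 28y3 + 14y4
  subject to:
    y1 + 2y3 + y4 >= 5
    y2 + 4y3 + 4y4 >= 5
    y1, y2, y3, y4 >= 0

Solving the primal: x* = (7, 1.75).
  primal value c^T x* = 43.75.
Solving the dual: y* = (3.75, 0, 0, 1.25).
  dual value b^T y* = 43.75.
Strong duality: c^T x* = b^T y*. Confirmed.

43.75


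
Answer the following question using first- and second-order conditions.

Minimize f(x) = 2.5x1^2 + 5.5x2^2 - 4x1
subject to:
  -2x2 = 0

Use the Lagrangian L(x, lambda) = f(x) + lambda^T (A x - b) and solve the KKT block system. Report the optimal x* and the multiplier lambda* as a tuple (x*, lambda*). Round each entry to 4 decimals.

Form the Lagrangian:
  L(x, lambda) = (1/2) x^T Q x + c^T x + lambda^T (A x - b)
Stationarity (grad_x L = 0): Q x + c + A^T lambda = 0.
Primal feasibility: A x = b.

This gives the KKT block system:
  [ Q   A^T ] [ x     ]   [-c ]
  [ A    0  ] [ lambda ] = [ b ]

Solving the linear system:
  x*      = (0.8, 0)
  lambda* = (0)
  f(x*)   = -1.6

x* = (0.8, 0), lambda* = (0)


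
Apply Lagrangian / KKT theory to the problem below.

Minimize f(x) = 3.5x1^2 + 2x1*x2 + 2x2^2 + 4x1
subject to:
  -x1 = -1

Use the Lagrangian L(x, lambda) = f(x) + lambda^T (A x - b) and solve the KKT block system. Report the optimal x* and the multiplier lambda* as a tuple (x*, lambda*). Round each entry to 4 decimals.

Form the Lagrangian:
  L(x, lambda) = (1/2) x^T Q x + c^T x + lambda^T (A x - b)
Stationarity (grad_x L = 0): Q x + c + A^T lambda = 0.
Primal feasibility: A x = b.

This gives the KKT block system:
  [ Q   A^T ] [ x     ]   [-c ]
  [ A    0  ] [ lambda ] = [ b ]

Solving the linear system:
  x*      = (1, -0.5)
  lambda* = (10)
  f(x*)   = 7

x* = (1, -0.5), lambda* = (10)


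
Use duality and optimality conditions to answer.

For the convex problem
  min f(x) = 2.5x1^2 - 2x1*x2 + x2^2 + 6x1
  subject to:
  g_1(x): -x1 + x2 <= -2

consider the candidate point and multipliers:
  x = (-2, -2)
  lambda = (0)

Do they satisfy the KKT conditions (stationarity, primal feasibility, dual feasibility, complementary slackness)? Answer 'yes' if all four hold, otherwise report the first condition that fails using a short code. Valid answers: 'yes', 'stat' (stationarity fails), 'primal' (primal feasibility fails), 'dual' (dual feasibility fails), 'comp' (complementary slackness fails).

Gradient of f: grad f(x) = Q x + c = (0, 0)
Constraint values g_i(x) = a_i^T x - b_i:
  g_1((-2, -2)) = 2
Stationarity residual: grad f(x) + sum_i lambda_i a_i = (0, 0)
  -> stationarity OK
Primal feasibility (all g_i <= 0): FAILS
Dual feasibility (all lambda_i >= 0): OK
Complementary slackness (lambda_i * g_i(x) = 0 for all i): OK

Verdict: the first failing condition is primal_feasibility -> primal.

primal


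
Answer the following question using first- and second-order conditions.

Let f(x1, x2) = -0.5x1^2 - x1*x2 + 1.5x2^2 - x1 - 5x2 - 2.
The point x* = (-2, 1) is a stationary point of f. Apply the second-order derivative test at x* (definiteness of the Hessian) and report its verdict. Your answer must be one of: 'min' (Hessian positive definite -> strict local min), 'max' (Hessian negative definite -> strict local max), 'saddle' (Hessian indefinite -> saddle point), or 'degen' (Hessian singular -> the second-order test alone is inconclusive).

Compute the Hessian H = grad^2 f:
  H = [[-1, -1], [-1, 3]]
Verify stationarity: grad f(x*) = H x* + g = (0, 0).
Eigenvalues of H: -1.2361, 3.2361.
Eigenvalues have mixed signs, so H is indefinite -> x* is a saddle point.

saddle


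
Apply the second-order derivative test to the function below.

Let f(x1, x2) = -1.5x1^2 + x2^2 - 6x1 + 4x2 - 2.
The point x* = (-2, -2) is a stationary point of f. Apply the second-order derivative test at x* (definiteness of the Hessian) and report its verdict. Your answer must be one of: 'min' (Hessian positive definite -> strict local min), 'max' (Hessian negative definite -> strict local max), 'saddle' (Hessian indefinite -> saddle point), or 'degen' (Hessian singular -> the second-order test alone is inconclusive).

Compute the Hessian H = grad^2 f:
  H = [[-3, 0], [0, 2]]
Verify stationarity: grad f(x*) = H x* + g = (0, 0).
Eigenvalues of H: -3, 2.
Eigenvalues have mixed signs, so H is indefinite -> x* is a saddle point.

saddle


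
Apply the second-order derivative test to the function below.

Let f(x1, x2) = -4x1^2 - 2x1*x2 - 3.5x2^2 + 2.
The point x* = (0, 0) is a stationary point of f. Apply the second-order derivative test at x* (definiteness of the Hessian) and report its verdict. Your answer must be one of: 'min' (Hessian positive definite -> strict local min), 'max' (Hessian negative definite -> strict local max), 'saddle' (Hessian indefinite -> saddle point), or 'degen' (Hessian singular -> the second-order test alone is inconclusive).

Compute the Hessian H = grad^2 f:
  H = [[-8, -2], [-2, -7]]
Verify stationarity: grad f(x*) = H x* + g = (0, 0).
Eigenvalues of H: -9.5616, -5.4384.
Both eigenvalues < 0, so H is negative definite -> x* is a strict local max.

max


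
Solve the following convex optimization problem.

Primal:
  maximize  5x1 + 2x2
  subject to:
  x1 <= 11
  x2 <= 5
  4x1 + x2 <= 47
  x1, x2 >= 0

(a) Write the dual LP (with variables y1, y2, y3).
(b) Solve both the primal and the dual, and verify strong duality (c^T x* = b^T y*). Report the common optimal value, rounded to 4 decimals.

The standard primal-dual pair for 'max c^T x s.t. A x <= b, x >= 0' is:
  Dual:  min b^T y  s.t.  A^T y >= c,  y >= 0.

So the dual LP is:
  minimize  11y1 + 5y2 + 47y3
  subject to:
    y1 + 4y3 >= 5
    y2 + y3 >= 2
    y1, y2, y3 >= 0

Solving the primal: x* = (10.5, 5).
  primal value c^T x* = 62.5.
Solving the dual: y* = (0, 0.75, 1.25).
  dual value b^T y* = 62.5.
Strong duality: c^T x* = b^T y*. Confirmed.

62.5


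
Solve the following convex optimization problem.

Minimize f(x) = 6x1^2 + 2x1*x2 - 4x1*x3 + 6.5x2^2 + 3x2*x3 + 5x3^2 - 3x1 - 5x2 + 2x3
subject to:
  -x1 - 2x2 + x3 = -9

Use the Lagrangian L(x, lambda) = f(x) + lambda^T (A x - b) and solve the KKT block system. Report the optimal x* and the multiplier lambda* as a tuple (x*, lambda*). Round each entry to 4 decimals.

Form the Lagrangian:
  L(x, lambda) = (1/2) x^T Q x + c^T x + lambda^T (A x - b)
Stationarity (grad_x L = 0): Q x + c + A^T lambda = 0.
Primal feasibility: A x = b.

This gives the KKT block system:
  [ Q   A^T ] [ x     ]   [-c ]
  [ A    0  ] [ lambda ] = [ b ]

Solving the linear system:
  x*      = (0.0628, 3.1836, -2.57)
  lambda* = (14.401)
  f(x*)   = 54.1812

x* = (0.0628, 3.1836, -2.57), lambda* = (14.401)


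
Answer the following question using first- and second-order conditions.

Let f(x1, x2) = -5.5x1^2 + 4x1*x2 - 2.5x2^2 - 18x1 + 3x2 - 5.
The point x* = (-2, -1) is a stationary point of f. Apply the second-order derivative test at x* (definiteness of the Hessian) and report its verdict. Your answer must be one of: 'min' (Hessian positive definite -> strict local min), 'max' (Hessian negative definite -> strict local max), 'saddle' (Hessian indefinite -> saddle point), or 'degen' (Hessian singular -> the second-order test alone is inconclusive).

Compute the Hessian H = grad^2 f:
  H = [[-11, 4], [4, -5]]
Verify stationarity: grad f(x*) = H x* + g = (0, 0).
Eigenvalues of H: -13, -3.
Both eigenvalues < 0, so H is negative definite -> x* is a strict local max.

max


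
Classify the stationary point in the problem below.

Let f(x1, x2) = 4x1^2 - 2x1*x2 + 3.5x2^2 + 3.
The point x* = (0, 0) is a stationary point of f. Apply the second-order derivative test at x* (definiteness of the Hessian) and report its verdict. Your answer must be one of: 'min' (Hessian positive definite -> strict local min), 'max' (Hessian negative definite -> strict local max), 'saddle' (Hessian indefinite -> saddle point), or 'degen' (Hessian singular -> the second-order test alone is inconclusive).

Compute the Hessian H = grad^2 f:
  H = [[8, -2], [-2, 7]]
Verify stationarity: grad f(x*) = H x* + g = (0, 0).
Eigenvalues of H: 5.4384, 9.5616.
Both eigenvalues > 0, so H is positive definite -> x* is a strict local min.

min


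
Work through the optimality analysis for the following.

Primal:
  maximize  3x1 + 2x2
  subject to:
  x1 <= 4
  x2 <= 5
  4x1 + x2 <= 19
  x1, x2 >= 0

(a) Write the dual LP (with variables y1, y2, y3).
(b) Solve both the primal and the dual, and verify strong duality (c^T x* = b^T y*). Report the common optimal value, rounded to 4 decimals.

The standard primal-dual pair for 'max c^T x s.t. A x <= b, x >= 0' is:
  Dual:  min b^T y  s.t.  A^T y >= c,  y >= 0.

So the dual LP is:
  minimize  4y1 + 5y2 + 19y3
  subject to:
    y1 + 4y3 >= 3
    y2 + y3 >= 2
    y1, y2, y3 >= 0

Solving the primal: x* = (3.5, 5).
  primal value c^T x* = 20.5.
Solving the dual: y* = (0, 1.25, 0.75).
  dual value b^T y* = 20.5.
Strong duality: c^T x* = b^T y*. Confirmed.

20.5


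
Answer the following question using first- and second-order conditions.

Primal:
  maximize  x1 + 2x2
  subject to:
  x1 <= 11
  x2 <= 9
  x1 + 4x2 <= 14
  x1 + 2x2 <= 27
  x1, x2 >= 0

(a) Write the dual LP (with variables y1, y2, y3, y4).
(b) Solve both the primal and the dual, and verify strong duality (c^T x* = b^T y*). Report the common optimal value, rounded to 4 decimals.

The standard primal-dual pair for 'max c^T x s.t. A x <= b, x >= 0' is:
  Dual:  min b^T y  s.t.  A^T y >= c,  y >= 0.

So the dual LP is:
  minimize  11y1 + 9y2 + 14y3 + 27y4
  subject to:
    y1 + y3 + y4 >= 1
    y2 + 4y3 + 2y4 >= 2
    y1, y2, y3, y4 >= 0

Solving the primal: x* = (11, 0.75).
  primal value c^T x* = 12.5.
Solving the dual: y* = (0.5, 0, 0.5, 0).
  dual value b^T y* = 12.5.
Strong duality: c^T x* = b^T y*. Confirmed.

12.5


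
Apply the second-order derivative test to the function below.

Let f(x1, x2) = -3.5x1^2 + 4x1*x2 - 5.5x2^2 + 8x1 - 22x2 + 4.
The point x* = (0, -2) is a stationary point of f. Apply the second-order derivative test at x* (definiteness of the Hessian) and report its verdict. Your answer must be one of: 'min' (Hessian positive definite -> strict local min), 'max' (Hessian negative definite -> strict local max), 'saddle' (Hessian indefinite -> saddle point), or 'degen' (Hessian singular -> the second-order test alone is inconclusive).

Compute the Hessian H = grad^2 f:
  H = [[-7, 4], [4, -11]]
Verify stationarity: grad f(x*) = H x* + g = (0, 0).
Eigenvalues of H: -13.4721, -4.5279.
Both eigenvalues < 0, so H is negative definite -> x* is a strict local max.

max


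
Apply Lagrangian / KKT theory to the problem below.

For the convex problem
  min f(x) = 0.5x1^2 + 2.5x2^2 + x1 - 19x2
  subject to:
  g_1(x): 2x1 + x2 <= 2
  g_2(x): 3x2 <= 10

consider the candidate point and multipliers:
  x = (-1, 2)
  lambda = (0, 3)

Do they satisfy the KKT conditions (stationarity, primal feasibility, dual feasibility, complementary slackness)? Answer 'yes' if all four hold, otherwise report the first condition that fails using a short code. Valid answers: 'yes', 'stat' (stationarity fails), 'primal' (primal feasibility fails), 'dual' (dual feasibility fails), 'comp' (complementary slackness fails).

Gradient of f: grad f(x) = Q x + c = (0, -9)
Constraint values g_i(x) = a_i^T x - b_i:
  g_1((-1, 2)) = -2
  g_2((-1, 2)) = -4
Stationarity residual: grad f(x) + sum_i lambda_i a_i = (0, 0)
  -> stationarity OK
Primal feasibility (all g_i <= 0): OK
Dual feasibility (all lambda_i >= 0): OK
Complementary slackness (lambda_i * g_i(x) = 0 for all i): FAILS

Verdict: the first failing condition is complementary_slackness -> comp.

comp


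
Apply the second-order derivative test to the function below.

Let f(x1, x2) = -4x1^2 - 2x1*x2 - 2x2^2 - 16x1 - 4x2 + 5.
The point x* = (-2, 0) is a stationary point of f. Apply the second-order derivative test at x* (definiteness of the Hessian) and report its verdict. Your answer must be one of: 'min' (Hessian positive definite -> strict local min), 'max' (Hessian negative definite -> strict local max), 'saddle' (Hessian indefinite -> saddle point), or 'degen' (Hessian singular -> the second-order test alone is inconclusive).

Compute the Hessian H = grad^2 f:
  H = [[-8, -2], [-2, -4]]
Verify stationarity: grad f(x*) = H x* + g = (0, 0).
Eigenvalues of H: -8.8284, -3.1716.
Both eigenvalues < 0, so H is negative definite -> x* is a strict local max.

max


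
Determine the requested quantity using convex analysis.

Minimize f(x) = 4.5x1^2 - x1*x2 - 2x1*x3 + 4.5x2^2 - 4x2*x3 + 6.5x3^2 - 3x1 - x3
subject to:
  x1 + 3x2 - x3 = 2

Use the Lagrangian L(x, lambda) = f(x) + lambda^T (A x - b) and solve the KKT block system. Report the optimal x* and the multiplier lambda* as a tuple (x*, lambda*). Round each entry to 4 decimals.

Form the Lagrangian:
  L(x, lambda) = (1/2) x^T Q x + c^T x + lambda^T (A x - b)
Stationarity (grad_x L = 0): Q x + c + A^T lambda = 0.
Primal feasibility: A x = b.

This gives the KKT block system:
  [ Q   A^T ] [ x     ]   [-c ]
  [ A    0  ] [ lambda ] = [ b ]

Solving the linear system:
  x*      = (0.5779, 0.557, 0.249)
  lambda* = (-1.1464)
  f(x*)   = 0.1549

x* = (0.5779, 0.557, 0.249), lambda* = (-1.1464)


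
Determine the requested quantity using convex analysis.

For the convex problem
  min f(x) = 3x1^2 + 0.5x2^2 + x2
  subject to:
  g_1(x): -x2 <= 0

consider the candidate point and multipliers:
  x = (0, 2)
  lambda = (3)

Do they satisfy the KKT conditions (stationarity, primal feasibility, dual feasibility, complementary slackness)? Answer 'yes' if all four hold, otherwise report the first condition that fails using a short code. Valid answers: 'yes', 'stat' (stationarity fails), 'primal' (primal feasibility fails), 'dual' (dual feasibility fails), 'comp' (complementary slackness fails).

Gradient of f: grad f(x) = Q x + c = (0, 3)
Constraint values g_i(x) = a_i^T x - b_i:
  g_1((0, 2)) = -2
Stationarity residual: grad f(x) + sum_i lambda_i a_i = (0, 0)
  -> stationarity OK
Primal feasibility (all g_i <= 0): OK
Dual feasibility (all lambda_i >= 0): OK
Complementary slackness (lambda_i * g_i(x) = 0 for all i): FAILS

Verdict: the first failing condition is complementary_slackness -> comp.

comp


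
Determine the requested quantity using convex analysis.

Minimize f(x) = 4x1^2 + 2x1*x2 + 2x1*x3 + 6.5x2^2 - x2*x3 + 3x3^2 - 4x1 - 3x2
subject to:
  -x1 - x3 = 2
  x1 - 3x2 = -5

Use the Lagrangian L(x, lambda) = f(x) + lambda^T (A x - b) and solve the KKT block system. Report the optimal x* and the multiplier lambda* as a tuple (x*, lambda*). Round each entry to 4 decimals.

Form the Lagrangian:
  L(x, lambda) = (1/2) x^T Q x + c^T x + lambda^T (A x - b)
Stationarity (grad_x L = 0): Q x + c + A^T lambda = 0.
Primal feasibility: A x = b.

This gives the KKT block system:
  [ Q   A^T ] [ x     ]   [-c ]
  [ A    0  ] [ lambda ] = [ b ]

Solving the linear system:
  x*      = (-1.1818, 1.2727, -0.8182)
  lambda* = (-8.5455, 4)
  f(x*)   = 19

x* = (-1.1818, 1.2727, -0.8182), lambda* = (-8.5455, 4)


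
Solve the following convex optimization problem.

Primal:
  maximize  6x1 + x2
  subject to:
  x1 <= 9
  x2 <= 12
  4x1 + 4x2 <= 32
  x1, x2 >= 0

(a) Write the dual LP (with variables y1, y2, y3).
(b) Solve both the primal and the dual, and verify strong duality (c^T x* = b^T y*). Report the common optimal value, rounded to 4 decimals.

The standard primal-dual pair for 'max c^T x s.t. A x <= b, x >= 0' is:
  Dual:  min b^T y  s.t.  A^T y >= c,  y >= 0.

So the dual LP is:
  minimize  9y1 + 12y2 + 32y3
  subject to:
    y1 + 4y3 >= 6
    y2 + 4y3 >= 1
    y1, y2, y3 >= 0

Solving the primal: x* = (8, 0).
  primal value c^T x* = 48.
Solving the dual: y* = (0, 0, 1.5).
  dual value b^T y* = 48.
Strong duality: c^T x* = b^T y*. Confirmed.

48


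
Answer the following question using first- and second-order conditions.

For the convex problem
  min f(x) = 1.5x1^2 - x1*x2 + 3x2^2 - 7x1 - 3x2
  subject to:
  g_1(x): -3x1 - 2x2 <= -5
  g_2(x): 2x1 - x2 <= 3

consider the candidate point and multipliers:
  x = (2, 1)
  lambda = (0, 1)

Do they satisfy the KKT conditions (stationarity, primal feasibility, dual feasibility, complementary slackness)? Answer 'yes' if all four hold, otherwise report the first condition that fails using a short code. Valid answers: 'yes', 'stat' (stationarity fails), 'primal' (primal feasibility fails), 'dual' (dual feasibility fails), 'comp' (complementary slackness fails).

Gradient of f: grad f(x) = Q x + c = (-2, 1)
Constraint values g_i(x) = a_i^T x - b_i:
  g_1((2, 1)) = -3
  g_2((2, 1)) = 0
Stationarity residual: grad f(x) + sum_i lambda_i a_i = (0, 0)
  -> stationarity OK
Primal feasibility (all g_i <= 0): OK
Dual feasibility (all lambda_i >= 0): OK
Complementary slackness (lambda_i * g_i(x) = 0 for all i): OK

Verdict: yes, KKT holds.

yes


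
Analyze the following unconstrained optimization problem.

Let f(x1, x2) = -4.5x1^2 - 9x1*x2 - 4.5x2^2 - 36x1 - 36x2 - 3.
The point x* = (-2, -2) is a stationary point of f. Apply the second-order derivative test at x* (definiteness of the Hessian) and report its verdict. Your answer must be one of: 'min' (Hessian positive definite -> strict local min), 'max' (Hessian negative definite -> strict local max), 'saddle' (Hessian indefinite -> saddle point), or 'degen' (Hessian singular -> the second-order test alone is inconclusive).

Compute the Hessian H = grad^2 f:
  H = [[-9, -9], [-9, -9]]
Verify stationarity: grad f(x*) = H x* + g = (0, 0).
Eigenvalues of H: -18, 0.
H has a zero eigenvalue (singular; negative semidefinite but not definite), so H is neither positive definite, negative definite, nor indefinite. The second-order test alone is inconclusive -> degen.
(Indeed, f is constant along the null direction of H through x*, so x* is not a strict local extremum.)

degen


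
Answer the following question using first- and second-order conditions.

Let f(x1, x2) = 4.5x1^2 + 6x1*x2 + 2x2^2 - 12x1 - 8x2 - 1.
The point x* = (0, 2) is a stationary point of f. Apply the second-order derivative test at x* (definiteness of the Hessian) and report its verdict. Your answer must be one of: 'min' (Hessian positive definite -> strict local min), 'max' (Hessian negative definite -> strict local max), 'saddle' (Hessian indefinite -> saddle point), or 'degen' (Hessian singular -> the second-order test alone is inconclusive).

Compute the Hessian H = grad^2 f:
  H = [[9, 6], [6, 4]]
Verify stationarity: grad f(x*) = H x* + g = (0, 0).
Eigenvalues of H: 0, 13.
H has a zero eigenvalue (singular; positive semidefinite but not definite), so H is neither positive definite, negative definite, nor indefinite. The second-order test alone is inconclusive -> degen.
(Indeed, f is constant along the null direction of H through x*, so x* is not a strict local extremum.)

degen


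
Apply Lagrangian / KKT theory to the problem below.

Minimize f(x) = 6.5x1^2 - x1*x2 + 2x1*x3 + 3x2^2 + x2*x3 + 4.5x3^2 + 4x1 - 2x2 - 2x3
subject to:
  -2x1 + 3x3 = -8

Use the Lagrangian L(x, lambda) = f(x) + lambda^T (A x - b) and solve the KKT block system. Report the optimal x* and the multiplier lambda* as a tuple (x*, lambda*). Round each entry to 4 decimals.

Form the Lagrangian:
  L(x, lambda) = (1/2) x^T Q x + c^T x + lambda^T (A x - b)
Stationarity (grad_x L = 0): Q x + c + A^T lambda = 0.
Primal feasibility: A x = b.

This gives the KKT block system:
  [ Q   A^T ] [ x     ]   [-c ]
  [ A    0  ] [ lambda ] = [ b ]

Solving the linear system:
  x*      = (0.9632, 0.8313, -2.0245)
  lambda* = (5.8209)
  f(x*)   = 26.4034

x* = (0.9632, 0.8313, -2.0245), lambda* = (5.8209)


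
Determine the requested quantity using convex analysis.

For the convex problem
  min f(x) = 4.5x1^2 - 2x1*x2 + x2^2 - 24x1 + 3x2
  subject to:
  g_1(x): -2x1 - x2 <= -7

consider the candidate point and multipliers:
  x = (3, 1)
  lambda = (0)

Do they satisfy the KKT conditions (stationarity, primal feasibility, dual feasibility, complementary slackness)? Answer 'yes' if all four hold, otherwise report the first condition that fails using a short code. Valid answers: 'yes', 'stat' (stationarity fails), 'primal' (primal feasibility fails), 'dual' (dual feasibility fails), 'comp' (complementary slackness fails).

Gradient of f: grad f(x) = Q x + c = (1, -1)
Constraint values g_i(x) = a_i^T x - b_i:
  g_1((3, 1)) = 0
Stationarity residual: grad f(x) + sum_i lambda_i a_i = (1, -1)
  -> stationarity FAILS
Primal feasibility (all g_i <= 0): OK
Dual feasibility (all lambda_i >= 0): OK
Complementary slackness (lambda_i * g_i(x) = 0 for all i): OK

Verdict: the first failing condition is stationarity -> stat.

stat


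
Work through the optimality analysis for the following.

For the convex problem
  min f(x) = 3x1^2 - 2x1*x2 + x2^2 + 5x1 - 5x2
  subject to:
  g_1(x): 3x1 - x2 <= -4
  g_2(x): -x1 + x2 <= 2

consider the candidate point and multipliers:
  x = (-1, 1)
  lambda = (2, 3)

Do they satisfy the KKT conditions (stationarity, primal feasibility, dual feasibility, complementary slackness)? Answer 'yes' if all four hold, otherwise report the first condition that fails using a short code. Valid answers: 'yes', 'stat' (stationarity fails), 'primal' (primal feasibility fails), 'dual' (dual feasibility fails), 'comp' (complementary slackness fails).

Gradient of f: grad f(x) = Q x + c = (-3, -1)
Constraint values g_i(x) = a_i^T x - b_i:
  g_1((-1, 1)) = 0
  g_2((-1, 1)) = 0
Stationarity residual: grad f(x) + sum_i lambda_i a_i = (0, 0)
  -> stationarity OK
Primal feasibility (all g_i <= 0): OK
Dual feasibility (all lambda_i >= 0): OK
Complementary slackness (lambda_i * g_i(x) = 0 for all i): OK

Verdict: yes, KKT holds.

yes


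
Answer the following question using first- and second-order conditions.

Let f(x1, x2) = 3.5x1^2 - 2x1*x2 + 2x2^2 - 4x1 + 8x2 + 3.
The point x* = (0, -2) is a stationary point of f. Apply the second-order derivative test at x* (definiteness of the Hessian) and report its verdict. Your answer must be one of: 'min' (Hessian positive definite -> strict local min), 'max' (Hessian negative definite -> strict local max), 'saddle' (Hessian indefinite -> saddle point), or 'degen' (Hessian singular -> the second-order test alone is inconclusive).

Compute the Hessian H = grad^2 f:
  H = [[7, -2], [-2, 4]]
Verify stationarity: grad f(x*) = H x* + g = (0, 0).
Eigenvalues of H: 3, 8.
Both eigenvalues > 0, so H is positive definite -> x* is a strict local min.

min


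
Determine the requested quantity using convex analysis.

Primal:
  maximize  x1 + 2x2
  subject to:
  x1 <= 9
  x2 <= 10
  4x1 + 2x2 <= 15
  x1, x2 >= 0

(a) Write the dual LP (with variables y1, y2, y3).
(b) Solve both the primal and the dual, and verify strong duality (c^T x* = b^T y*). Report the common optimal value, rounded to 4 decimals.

The standard primal-dual pair for 'max c^T x s.t. A x <= b, x >= 0' is:
  Dual:  min b^T y  s.t.  A^T y >= c,  y >= 0.

So the dual LP is:
  minimize  9y1 + 10y2 + 15y3
  subject to:
    y1 + 4y3 >= 1
    y2 + 2y3 >= 2
    y1, y2, y3 >= 0

Solving the primal: x* = (0, 7.5).
  primal value c^T x* = 15.
Solving the dual: y* = (0, 0, 1).
  dual value b^T y* = 15.
Strong duality: c^T x* = b^T y*. Confirmed.

15


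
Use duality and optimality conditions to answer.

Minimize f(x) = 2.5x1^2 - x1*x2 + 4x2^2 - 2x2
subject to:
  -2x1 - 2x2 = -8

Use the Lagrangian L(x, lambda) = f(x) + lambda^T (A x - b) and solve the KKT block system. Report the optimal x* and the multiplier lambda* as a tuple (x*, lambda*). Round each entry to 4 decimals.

Form the Lagrangian:
  L(x, lambda) = (1/2) x^T Q x + c^T x + lambda^T (A x - b)
Stationarity (grad_x L = 0): Q x + c + A^T lambda = 0.
Primal feasibility: A x = b.

This gives the KKT block system:
  [ Q   A^T ] [ x     ]   [-c ]
  [ A    0  ] [ lambda ] = [ b ]

Solving the linear system:
  x*      = (2.2667, 1.7333)
  lambda* = (4.8)
  f(x*)   = 17.4667

x* = (2.2667, 1.7333), lambda* = (4.8)


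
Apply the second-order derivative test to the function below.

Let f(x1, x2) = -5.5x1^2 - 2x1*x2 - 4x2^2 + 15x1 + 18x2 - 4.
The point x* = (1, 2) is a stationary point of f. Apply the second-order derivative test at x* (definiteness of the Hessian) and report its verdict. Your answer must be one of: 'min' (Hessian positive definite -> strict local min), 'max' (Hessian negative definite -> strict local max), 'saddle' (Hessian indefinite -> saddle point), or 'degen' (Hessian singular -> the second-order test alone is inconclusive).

Compute the Hessian H = grad^2 f:
  H = [[-11, -2], [-2, -8]]
Verify stationarity: grad f(x*) = H x* + g = (0, 0).
Eigenvalues of H: -12, -7.
Both eigenvalues < 0, so H is negative definite -> x* is a strict local max.

max


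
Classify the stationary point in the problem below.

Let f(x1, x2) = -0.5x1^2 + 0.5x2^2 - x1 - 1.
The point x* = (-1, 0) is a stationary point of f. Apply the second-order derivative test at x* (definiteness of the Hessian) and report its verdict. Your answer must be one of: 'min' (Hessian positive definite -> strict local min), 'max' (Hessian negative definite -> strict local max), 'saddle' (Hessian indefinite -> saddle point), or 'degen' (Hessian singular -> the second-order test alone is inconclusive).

Compute the Hessian H = grad^2 f:
  H = [[-1, 0], [0, 1]]
Verify stationarity: grad f(x*) = H x* + g = (0, 0).
Eigenvalues of H: -1, 1.
Eigenvalues have mixed signs, so H is indefinite -> x* is a saddle point.

saddle


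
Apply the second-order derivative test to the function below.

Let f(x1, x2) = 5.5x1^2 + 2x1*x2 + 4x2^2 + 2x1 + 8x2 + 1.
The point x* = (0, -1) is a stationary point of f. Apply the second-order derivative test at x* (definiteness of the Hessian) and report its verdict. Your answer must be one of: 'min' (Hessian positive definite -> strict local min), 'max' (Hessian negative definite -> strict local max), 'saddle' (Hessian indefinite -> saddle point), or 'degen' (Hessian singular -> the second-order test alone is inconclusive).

Compute the Hessian H = grad^2 f:
  H = [[11, 2], [2, 8]]
Verify stationarity: grad f(x*) = H x* + g = (0, 0).
Eigenvalues of H: 7, 12.
Both eigenvalues > 0, so H is positive definite -> x* is a strict local min.

min


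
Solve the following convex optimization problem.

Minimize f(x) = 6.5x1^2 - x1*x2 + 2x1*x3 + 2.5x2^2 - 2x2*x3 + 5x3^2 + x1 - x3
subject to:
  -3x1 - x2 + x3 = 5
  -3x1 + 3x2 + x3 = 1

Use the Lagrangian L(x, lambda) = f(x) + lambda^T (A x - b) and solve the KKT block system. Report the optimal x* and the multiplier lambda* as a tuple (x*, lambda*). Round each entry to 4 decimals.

Form the Lagrangian:
  L(x, lambda) = (1/2) x^T Q x + c^T x + lambda^T (A x - b)
Stationarity (grad_x L = 0): Q x + c + A^T lambda = 0.
Primal feasibility: A x = b.

This gives the KKT block system:
  [ Q   A^T ] [ x     ]   [-c ]
  [ A    0  ] [ lambda ] = [ b ]

Solving the linear system:
  x*      = (-1.1565, -1, 0.5304)
  lambda* = (-4.2196, 0.2283)
  f(x*)   = 9.5913

x* = (-1.1565, -1, 0.5304), lambda* = (-4.2196, 0.2283)


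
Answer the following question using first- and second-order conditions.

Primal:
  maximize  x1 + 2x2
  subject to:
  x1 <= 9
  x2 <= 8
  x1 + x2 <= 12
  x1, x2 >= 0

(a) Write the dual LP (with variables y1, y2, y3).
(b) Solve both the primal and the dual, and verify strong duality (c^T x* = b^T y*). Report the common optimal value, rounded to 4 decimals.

The standard primal-dual pair for 'max c^T x s.t. A x <= b, x >= 0' is:
  Dual:  min b^T y  s.t.  A^T y >= c,  y >= 0.

So the dual LP is:
  minimize  9y1 + 8y2 + 12y3
  subject to:
    y1 + y3 >= 1
    y2 + y3 >= 2
    y1, y2, y3 >= 0

Solving the primal: x* = (4, 8).
  primal value c^T x* = 20.
Solving the dual: y* = (0, 1, 1).
  dual value b^T y* = 20.
Strong duality: c^T x* = b^T y*. Confirmed.

20


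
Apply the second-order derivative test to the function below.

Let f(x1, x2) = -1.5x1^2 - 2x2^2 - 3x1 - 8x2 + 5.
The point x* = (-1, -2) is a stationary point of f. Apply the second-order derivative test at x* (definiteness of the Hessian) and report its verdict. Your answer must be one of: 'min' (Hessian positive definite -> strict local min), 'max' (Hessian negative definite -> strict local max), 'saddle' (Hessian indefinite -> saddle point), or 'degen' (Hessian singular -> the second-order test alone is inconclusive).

Compute the Hessian H = grad^2 f:
  H = [[-3, 0], [0, -4]]
Verify stationarity: grad f(x*) = H x* + g = (0, 0).
Eigenvalues of H: -4, -3.
Both eigenvalues < 0, so H is negative definite -> x* is a strict local max.

max


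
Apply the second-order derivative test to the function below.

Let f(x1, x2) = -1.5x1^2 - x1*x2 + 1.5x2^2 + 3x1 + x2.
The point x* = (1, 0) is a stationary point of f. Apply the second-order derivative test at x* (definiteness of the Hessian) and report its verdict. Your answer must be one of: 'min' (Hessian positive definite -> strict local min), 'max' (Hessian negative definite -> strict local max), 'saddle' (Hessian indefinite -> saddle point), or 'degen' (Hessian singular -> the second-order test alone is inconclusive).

Compute the Hessian H = grad^2 f:
  H = [[-3, -1], [-1, 3]]
Verify stationarity: grad f(x*) = H x* + g = (0, 0).
Eigenvalues of H: -3.1623, 3.1623.
Eigenvalues have mixed signs, so H is indefinite -> x* is a saddle point.

saddle


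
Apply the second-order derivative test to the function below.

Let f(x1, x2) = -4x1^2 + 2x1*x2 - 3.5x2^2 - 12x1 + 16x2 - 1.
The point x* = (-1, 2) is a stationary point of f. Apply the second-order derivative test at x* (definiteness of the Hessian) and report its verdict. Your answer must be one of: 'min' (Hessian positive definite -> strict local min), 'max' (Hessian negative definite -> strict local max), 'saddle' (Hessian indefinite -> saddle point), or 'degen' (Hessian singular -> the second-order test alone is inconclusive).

Compute the Hessian H = grad^2 f:
  H = [[-8, 2], [2, -7]]
Verify stationarity: grad f(x*) = H x* + g = (0, 0).
Eigenvalues of H: -9.5616, -5.4384.
Both eigenvalues < 0, so H is negative definite -> x* is a strict local max.

max


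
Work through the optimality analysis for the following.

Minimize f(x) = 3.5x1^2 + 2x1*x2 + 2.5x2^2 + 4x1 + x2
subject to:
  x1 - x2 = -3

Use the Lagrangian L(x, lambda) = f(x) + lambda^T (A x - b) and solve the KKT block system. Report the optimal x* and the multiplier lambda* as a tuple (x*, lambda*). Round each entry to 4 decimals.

Form the Lagrangian:
  L(x, lambda) = (1/2) x^T Q x + c^T x + lambda^T (A x - b)
Stationarity (grad_x L = 0): Q x + c + A^T lambda = 0.
Primal feasibility: A x = b.

This gives the KKT block system:
  [ Q   A^T ] [ x     ]   [-c ]
  [ A    0  ] [ lambda ] = [ b ]

Solving the linear system:
  x*      = (-1.625, 1.375)
  lambda* = (4.625)
  f(x*)   = 4.375

x* = (-1.625, 1.375), lambda* = (4.625)


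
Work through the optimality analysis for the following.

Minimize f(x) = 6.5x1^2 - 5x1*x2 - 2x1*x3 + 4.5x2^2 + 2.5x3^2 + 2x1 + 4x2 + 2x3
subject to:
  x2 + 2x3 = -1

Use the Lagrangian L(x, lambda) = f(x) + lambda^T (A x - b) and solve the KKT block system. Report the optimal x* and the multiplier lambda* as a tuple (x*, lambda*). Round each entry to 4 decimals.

Form the Lagrangian:
  L(x, lambda) = (1/2) x^T Q x + c^T x + lambda^T (A x - b)
Stationarity (grad_x L = 0): Q x + c + A^T lambda = 0.
Primal feasibility: A x = b.

This gives the KKT block system:
  [ Q   A^T ] [ x     ]   [-c ]
  [ A    0  ] [ lambda ] = [ b ]

Solving the linear system:
  x*      = (-0.4072, -0.5736, -0.2132)
  lambda* = (-0.8742)
  f(x*)   = -2.2047

x* = (-0.4072, -0.5736, -0.2132), lambda* = (-0.8742)


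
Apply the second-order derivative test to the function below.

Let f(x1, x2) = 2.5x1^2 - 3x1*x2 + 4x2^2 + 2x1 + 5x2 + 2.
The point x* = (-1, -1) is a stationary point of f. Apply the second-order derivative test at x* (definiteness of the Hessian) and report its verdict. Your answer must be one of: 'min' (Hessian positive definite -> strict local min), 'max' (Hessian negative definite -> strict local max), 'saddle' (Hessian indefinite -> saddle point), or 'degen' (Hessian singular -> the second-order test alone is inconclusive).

Compute the Hessian H = grad^2 f:
  H = [[5, -3], [-3, 8]]
Verify stationarity: grad f(x*) = H x* + g = (0, 0).
Eigenvalues of H: 3.1459, 9.8541.
Both eigenvalues > 0, so H is positive definite -> x* is a strict local min.

min


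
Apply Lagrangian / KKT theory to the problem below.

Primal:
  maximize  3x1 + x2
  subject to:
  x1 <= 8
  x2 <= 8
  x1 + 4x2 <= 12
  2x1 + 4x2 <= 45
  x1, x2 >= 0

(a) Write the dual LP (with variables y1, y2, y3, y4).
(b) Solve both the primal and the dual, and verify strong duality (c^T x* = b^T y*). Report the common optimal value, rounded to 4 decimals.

The standard primal-dual pair for 'max c^T x s.t. A x <= b, x >= 0' is:
  Dual:  min b^T y  s.t.  A^T y >= c,  y >= 0.

So the dual LP is:
  minimize  8y1 + 8y2 + 12y3 + 45y4
  subject to:
    y1 + y3 + 2y4 >= 3
    y2 + 4y3 + 4y4 >= 1
    y1, y2, y3, y4 >= 0

Solving the primal: x* = (8, 1).
  primal value c^T x* = 25.
Solving the dual: y* = (2.75, 0, 0.25, 0).
  dual value b^T y* = 25.
Strong duality: c^T x* = b^T y*. Confirmed.

25


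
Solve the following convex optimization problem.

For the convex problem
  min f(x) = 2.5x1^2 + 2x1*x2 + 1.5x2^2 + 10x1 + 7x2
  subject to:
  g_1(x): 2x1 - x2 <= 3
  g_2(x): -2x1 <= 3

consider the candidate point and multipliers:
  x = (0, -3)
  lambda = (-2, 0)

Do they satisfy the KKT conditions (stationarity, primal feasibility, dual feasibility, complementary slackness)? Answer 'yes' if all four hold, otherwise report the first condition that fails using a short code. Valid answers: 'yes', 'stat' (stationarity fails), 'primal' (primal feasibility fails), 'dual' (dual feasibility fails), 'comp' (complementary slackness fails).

Gradient of f: grad f(x) = Q x + c = (4, -2)
Constraint values g_i(x) = a_i^T x - b_i:
  g_1((0, -3)) = 0
  g_2((0, -3)) = -3
Stationarity residual: grad f(x) + sum_i lambda_i a_i = (0, 0)
  -> stationarity OK
Primal feasibility (all g_i <= 0): OK
Dual feasibility (all lambda_i >= 0): FAILS
Complementary slackness (lambda_i * g_i(x) = 0 for all i): OK

Verdict: the first failing condition is dual_feasibility -> dual.

dual
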